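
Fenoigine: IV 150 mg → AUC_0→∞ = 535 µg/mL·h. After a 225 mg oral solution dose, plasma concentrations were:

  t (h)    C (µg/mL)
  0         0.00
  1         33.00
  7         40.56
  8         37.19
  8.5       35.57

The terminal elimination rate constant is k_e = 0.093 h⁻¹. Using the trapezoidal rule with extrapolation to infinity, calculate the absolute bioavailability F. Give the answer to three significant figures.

Trapezoidal AUC_0→8.5 (oral solution):
  [0→1]: (0.00+33.00)/2 × 1 = 16.5
  [1→7]: (33.00+40.56)/2 × 6 = 220.68
  [7→8]: (40.56+37.19)/2 × 1 = 38.875
  [8→8.5]: (37.19+35.57)/2 × 0.5 = 18.19
  Sum = 294.245 µg/mL·h
Tail: C_last/k_e = 35.57/0.093 = 382.473
AUC_0→∞ (oral solution) = 294.245 + 382.473 = 676.718 µg/mL·h
F = (AUC_ev/D_ev)/(AUC_iv/D_iv) = (676.718/225)/(535/150) = 3.00764/3.56667 = 0.8433

F = 0.843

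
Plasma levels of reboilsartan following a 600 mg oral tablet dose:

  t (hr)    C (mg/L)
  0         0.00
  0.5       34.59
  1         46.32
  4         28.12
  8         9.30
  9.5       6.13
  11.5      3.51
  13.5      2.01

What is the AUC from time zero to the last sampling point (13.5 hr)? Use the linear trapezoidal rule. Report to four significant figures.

Trapezoidal AUC_0→13.5:
  [0→0.5]: (0.00+34.59)/2 × 0.5 = 8.6475
  [0.5→1]: (34.59+46.32)/2 × 0.5 = 20.2275
  [1→4]: (46.32+28.12)/2 × 3 = 111.66
  [4→8]: (28.12+9.30)/2 × 4 = 74.84
  [8→9.5]: (9.30+6.13)/2 × 1.5 = 11.5725
  [9.5→11.5]: (6.13+3.51)/2 × 2 = 9.64
  [11.5→13.5]: (3.51+2.01)/2 × 2 = 5.52
  Sum = 242.1075 mg/L·hr

AUC = 242.1 mg/L·hr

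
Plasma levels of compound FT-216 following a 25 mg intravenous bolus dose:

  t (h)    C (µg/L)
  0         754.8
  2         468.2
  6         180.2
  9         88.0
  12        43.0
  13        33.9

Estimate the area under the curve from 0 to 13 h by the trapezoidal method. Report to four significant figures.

Trapezoidal AUC_0→13:
  [0→2]: (754.8+468.2)/2 × 2 = 1223.0
  [2→6]: (468.2+180.2)/2 × 4 = 1296.8
  [6→9]: (180.2+88.0)/2 × 3 = 402.3
  [9→12]: (88.0+43.0)/2 × 3 = 196.5
  [12→13]: (43.0+33.9)/2 × 1 = 38.45
  Sum = 3157.05 µg/L·h

AUC = 3157 µg/L·h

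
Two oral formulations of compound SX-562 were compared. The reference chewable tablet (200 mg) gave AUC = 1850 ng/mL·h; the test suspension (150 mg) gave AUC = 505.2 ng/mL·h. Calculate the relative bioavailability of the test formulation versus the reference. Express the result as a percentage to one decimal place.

F_rel = 36.4%

F_rel = (AUC_test/D_test) / (AUC_ref/D_ref)
      = (505.2/150) / (1850/200)
      = 3.368 / 9.25 = 0.3641 = 36.41%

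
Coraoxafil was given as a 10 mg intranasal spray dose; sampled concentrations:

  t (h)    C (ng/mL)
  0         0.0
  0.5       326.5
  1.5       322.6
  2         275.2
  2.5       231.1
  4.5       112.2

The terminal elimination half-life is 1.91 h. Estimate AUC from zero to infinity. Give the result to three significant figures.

AUC = 1330 ng/mL·h

Trapezoidal AUC_0→4.5:
  [0→0.5]: (0.0+326.5)/2 × 0.5 = 81.625
  [0.5→1.5]: (326.5+322.6)/2 × 1 = 324.55
  [1.5→2]: (322.6+275.2)/2 × 0.5 = 149.45
  [2→2.5]: (275.2+231.1)/2 × 0.5 = 126.575
  [2.5→4.5]: (231.1+112.2)/2 × 2 = 343.3
  Sum = 1025.5 ng/mL·h
k_e = ln2 / t½ = 0.693147 / 1.91 = 0.3629 h^-1
Extrapolated tail: C_last / k_e = 112.2 / 0.3629 = 309.176
AUC_0→∞ = 1025.5 + 309.176 = 1334.676 ng/mL·h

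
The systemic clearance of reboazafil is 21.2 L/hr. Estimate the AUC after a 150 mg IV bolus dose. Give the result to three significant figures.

AUC = 7.08 mg/L·hr

AUC_0→∞ = Dose_iv / CL
        = 150 / 21.2 = 7.07547 mg/L·hr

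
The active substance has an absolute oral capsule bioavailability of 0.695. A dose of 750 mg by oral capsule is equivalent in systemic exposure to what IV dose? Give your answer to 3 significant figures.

D_iv = 521 mg

Systemic exposure from an extravascular dose = F × D_ev, so the equivalent IV dose is F × D_ev.
D_iv = F × D_ev = 0.695 × 750 = 521.25 mg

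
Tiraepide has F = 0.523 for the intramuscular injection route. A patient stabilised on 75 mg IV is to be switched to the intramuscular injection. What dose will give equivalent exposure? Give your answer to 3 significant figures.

For equal systemic exposure: F × D_ev = D_iv
D_ev = D_iv / F = 75 / 0.523 = 143.403 mg

D_intramuscular = 143 mg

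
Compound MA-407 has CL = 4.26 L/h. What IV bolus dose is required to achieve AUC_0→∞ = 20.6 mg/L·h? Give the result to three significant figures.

Dose_iv = CL × AUC_0→∞
     = 4.26 × 20.6 = 87.756 mg

Dose = 87.8 mg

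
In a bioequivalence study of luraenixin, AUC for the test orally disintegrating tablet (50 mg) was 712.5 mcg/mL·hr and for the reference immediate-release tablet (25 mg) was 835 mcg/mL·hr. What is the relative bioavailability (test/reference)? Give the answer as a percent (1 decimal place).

F_rel = (AUC_test/D_test) / (AUC_ref/D_ref)
      = (712.5/50) / (835/25)
      = 14.25 / 33.4 = 0.4266 = 42.66%

F_rel = 42.7%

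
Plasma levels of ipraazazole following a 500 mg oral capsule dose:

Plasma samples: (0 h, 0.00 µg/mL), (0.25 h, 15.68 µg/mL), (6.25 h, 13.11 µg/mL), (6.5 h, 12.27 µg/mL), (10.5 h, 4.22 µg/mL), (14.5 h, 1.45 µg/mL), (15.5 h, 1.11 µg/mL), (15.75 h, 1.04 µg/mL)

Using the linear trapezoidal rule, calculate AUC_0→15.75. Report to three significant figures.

AUC = 137 µg/mL·h

Trapezoidal AUC_0→15.75:
  [0→0.25]: (0.00+15.68)/2 × 0.25 = 1.96
  [0.25→6.25]: (15.68+13.11)/2 × 6 = 86.37
  [6.25→6.5]: (13.11+12.27)/2 × 0.25 = 3.1725
  [6.5→10.5]: (12.27+4.22)/2 × 4 = 32.98
  [10.5→14.5]: (4.22+1.45)/2 × 4 = 11.34
  [14.5→15.5]: (1.45+1.11)/2 × 1 = 1.28
  [15.5→15.75]: (1.11+1.04)/2 × 0.25 = 0.26875
  Sum = 137.37125 µg/mL·h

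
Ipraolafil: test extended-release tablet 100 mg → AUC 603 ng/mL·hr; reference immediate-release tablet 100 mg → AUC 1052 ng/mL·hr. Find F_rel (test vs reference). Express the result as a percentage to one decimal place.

F_rel = 57.3%

F_rel = (AUC_test/D_test) / (AUC_ref/D_ref)
      = (603/100) / (1052/100)
      = 6.03 / 10.52 = 0.5732 = 57.32%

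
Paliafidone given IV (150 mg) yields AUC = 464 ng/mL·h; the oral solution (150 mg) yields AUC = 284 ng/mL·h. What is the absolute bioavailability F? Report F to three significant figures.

F = 0.612

F = (AUC_ev / D_ev) / (AUC_iv / D_iv)
  = (284/150) / (464/150)
  = 1.89333 / 3.09333 = 0.6121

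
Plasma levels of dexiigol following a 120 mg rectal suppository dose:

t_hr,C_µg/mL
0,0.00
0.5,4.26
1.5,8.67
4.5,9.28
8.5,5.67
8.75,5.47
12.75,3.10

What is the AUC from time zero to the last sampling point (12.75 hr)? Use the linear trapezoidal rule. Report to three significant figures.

Trapezoidal AUC_0→12.75:
  [0→0.5]: (0.00+4.26)/2 × 0.5 = 1.065
  [0.5→1.5]: (4.26+8.67)/2 × 1 = 6.465
  [1.5→4.5]: (8.67+9.28)/2 × 3 = 26.925
  [4.5→8.5]: (9.28+5.67)/2 × 4 = 29.9
  [8.5→8.75]: (5.67+5.47)/2 × 0.25 = 1.3925
  [8.75→12.75]: (5.47+3.10)/2 × 4 = 17.14
  Sum = 82.8875 µg/mL·hr

AUC = 82.9 µg/mL·hr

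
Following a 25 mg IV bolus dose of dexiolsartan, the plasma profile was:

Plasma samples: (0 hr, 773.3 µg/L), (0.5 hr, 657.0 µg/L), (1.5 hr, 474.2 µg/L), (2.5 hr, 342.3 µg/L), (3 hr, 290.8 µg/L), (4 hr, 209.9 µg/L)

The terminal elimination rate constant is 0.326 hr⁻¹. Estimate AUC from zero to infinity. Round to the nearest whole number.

AUC = 2384 µg/L·hr

Trapezoidal AUC_0→4:
  [0→0.5]: (773.3+657.0)/2 × 0.5 = 357.575
  [0.5→1.5]: (657.0+474.2)/2 × 1 = 565.6
  [1.5→2.5]: (474.2+342.3)/2 × 1 = 408.25
  [2.5→3]: (342.3+290.8)/2 × 0.5 = 158.275
  [3→4]: (290.8+209.9)/2 × 1 = 250.35
  Sum = 1740.05 µg/L·hr
Extrapolated tail: C_last / k_e = 209.9 / 0.326 = 643.865
AUC_0→∞ = 1740.05 + 643.865 = 2383.915 µg/L·hr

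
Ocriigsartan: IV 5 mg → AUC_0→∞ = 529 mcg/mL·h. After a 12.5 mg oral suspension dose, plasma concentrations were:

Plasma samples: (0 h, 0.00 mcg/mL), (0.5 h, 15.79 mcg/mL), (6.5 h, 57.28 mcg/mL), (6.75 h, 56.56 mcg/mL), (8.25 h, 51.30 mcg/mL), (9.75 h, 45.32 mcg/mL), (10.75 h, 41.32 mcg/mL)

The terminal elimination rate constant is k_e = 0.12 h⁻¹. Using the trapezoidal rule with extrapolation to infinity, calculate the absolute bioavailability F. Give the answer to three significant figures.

Trapezoidal AUC_0→10.75 (oral suspension):
  [0→0.5]: (0.00+15.79)/2 × 0.5 = 3.9475
  [0.5→6.5]: (15.79+57.28)/2 × 6 = 219.21
  [6.5→6.75]: (57.28+56.56)/2 × 0.25 = 14.23
  [6.75→8.25]: (56.56+51.30)/2 × 1.5 = 80.895
  [8.25→9.75]: (51.30+45.32)/2 × 1.5 = 72.465
  [9.75→10.75]: (45.32+41.32)/2 × 1 = 43.32
  Sum = 434.0675 mcg/mL·h
Tail: C_last/k_e = 41.32/0.12 = 344.333
AUC_0→∞ (oral suspension) = 434.0675 + 344.333 = 778.4005 mcg/mL·h
F = (AUC_ev/D_ev)/(AUC_iv/D_iv) = (778.4005/12.5)/(529/5) = 62.27204/105.8 = 0.5886

F = 0.589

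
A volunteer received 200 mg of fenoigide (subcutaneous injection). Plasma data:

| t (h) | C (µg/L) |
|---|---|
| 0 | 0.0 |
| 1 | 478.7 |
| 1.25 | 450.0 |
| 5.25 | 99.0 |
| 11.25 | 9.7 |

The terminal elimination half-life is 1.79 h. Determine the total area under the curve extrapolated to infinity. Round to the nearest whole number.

AUC = 1805 µg/L·h

Trapezoidal AUC_0→11.25:
  [0→1]: (0.0+478.7)/2 × 1 = 239.35
  [1→1.25]: (478.7+450.0)/2 × 0.25 = 116.0875
  [1.25→5.25]: (450.0+99.0)/2 × 4 = 1098.0
  [5.25→11.25]: (99.0+9.7)/2 × 6 = 326.1
  Sum = 1779.5375 µg/L·h
k_e = ln2 / t½ = 0.693147 / 1.79 = 0.3872 h^-1
Extrapolated tail: C_last / k_e = 9.7 / 0.3872 = 25.052
AUC_0→∞ = 1779.5375 + 25.052 = 1804.5895 µg/L·h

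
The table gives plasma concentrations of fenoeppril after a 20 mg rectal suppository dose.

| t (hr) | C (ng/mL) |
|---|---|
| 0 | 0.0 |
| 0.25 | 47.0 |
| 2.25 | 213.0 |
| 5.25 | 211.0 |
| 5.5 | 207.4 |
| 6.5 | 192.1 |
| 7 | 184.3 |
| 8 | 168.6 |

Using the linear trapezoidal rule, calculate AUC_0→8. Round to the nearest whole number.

AUC = 1424 ng/mL·hr

Trapezoidal AUC_0→8:
  [0→0.25]: (0.0+47.0)/2 × 0.25 = 5.875
  [0.25→2.25]: (47.0+213.0)/2 × 2 = 260.0
  [2.25→5.25]: (213.0+211.0)/2 × 3 = 636.0
  [5.25→5.5]: (211.0+207.4)/2 × 0.25 = 52.3
  [5.5→6.5]: (207.4+192.1)/2 × 1 = 199.75
  [6.5→7]: (192.1+184.3)/2 × 0.5 = 94.1
  [7→8]: (184.3+168.6)/2 × 1 = 176.45
  Sum = 1424.475 ng/mL·hr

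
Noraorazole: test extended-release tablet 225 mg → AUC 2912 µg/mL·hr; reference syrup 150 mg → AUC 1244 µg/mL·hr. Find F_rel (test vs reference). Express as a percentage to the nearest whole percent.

F_rel = (AUC_test/D_test) / (AUC_ref/D_ref)
      = (2912/225) / (1244/150)
      = 12.9422 / 8.29333 = 1.5606 = 156.06%

F_rel = 156%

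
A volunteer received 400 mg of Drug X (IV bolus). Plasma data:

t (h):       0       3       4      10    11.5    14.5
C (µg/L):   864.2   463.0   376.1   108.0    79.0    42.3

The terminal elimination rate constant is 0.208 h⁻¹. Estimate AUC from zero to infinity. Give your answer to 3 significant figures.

AUC = 4390 µg/L·h

Trapezoidal AUC_0→14.5:
  [0→3]: (864.2+463.0)/2 × 3 = 1990.8
  [3→4]: (463.0+376.1)/2 × 1 = 419.55
  [4→10]: (376.1+108.0)/2 × 6 = 1452.3
  [10→11.5]: (108.0+79.0)/2 × 1.5 = 140.25
  [11.5→14.5]: (79.0+42.3)/2 × 3 = 181.95
  Sum = 4184.85 µg/L·h
Extrapolated tail: C_last / k_e = 42.3 / 0.208 = 203.365
AUC_0→∞ = 4184.85 + 203.365 = 4388.215 µg/L·h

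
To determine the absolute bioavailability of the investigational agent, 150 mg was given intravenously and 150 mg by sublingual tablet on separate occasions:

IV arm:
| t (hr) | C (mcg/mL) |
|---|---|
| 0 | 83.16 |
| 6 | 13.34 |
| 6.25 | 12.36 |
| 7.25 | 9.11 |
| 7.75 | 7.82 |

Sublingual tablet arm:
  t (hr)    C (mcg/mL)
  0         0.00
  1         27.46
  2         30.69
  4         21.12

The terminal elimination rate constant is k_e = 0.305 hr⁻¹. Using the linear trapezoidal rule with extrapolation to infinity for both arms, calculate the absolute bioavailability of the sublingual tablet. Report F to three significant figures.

Trapezoidal AUC_0→7.75 (IV):
  [0→6]: (83.16+13.34)/2 × 6 = 289.5
  [6→6.25]: (13.34+12.36)/2 × 0.25 = 3.2125
  [6.25→7.25]: (12.36+9.11)/2 × 1 = 10.735
  [7.25→7.75]: (9.11+7.82)/2 × 0.5 = 4.2325
  Sum = 307.68 mcg/mL·hr
IV tail: 7.82/0.305 = 25.639; AUC_iv,0→∞ = 307.68 + 25.639 = 333.319 mcg/mL·hr
Trapezoidal AUC_0→4 (sublingual tablet):
  [0→1]: (0.00+27.46)/2 × 1 = 13.73
  [1→2]: (27.46+30.69)/2 × 1 = 29.075
  [2→4]: (30.69+21.12)/2 × 2 = 51.81
  Sum = 94.615 mcg/mL·hr
sublingual tablet tail: 21.12/0.305 = 69.246; AUC_ev,0→∞ = 94.615 + 69.246 = 163.861 mcg/mL·hr
F = (AUC_ev/D_ev)/(AUC_iv/D_iv) = (163.861/150)/(333.319/150) = 1.09241/2.22213 = 0.4916

F = 0.492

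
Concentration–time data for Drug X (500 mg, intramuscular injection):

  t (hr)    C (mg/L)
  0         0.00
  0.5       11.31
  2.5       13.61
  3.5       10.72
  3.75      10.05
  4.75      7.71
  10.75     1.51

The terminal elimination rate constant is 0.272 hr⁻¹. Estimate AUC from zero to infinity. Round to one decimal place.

AUC = 84.6 mg/L·hr

Trapezoidal AUC_0→10.75:
  [0→0.5]: (0.00+11.31)/2 × 0.5 = 2.8275
  [0.5→2.5]: (11.31+13.61)/2 × 2 = 24.92
  [2.5→3.5]: (13.61+10.72)/2 × 1 = 12.165
  [3.5→3.75]: (10.72+10.05)/2 × 0.25 = 2.59625
  [3.75→4.75]: (10.05+7.71)/2 × 1 = 8.88
  [4.75→10.75]: (7.71+1.51)/2 × 6 = 27.66
  Sum = 79.04875 mg/L·hr
Extrapolated tail: C_last / k_e = 1.51 / 0.272 = 5.551
AUC_0→∞ = 79.04875 + 5.551 = 84.59975 mg/L·hr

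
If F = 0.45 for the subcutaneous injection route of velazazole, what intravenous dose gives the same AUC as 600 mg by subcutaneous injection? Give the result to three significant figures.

Systemic exposure from an extravascular dose = F × D_ev, so the equivalent IV dose is F × D_ev.
D_iv = F × D_ev = 0.45 × 600 = 270 mg

D_iv = 270 mg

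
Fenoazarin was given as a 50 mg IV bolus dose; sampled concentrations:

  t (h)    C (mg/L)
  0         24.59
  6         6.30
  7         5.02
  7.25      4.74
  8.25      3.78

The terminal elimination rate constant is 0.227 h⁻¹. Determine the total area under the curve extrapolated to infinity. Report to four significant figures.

AUC = 120.5 mg/L·h

Trapezoidal AUC_0→8.25:
  [0→6]: (24.59+6.30)/2 × 6 = 92.67
  [6→7]: (6.30+5.02)/2 × 1 = 5.66
  [7→7.25]: (5.02+4.74)/2 × 0.25 = 1.22
  [7.25→8.25]: (4.74+3.78)/2 × 1 = 4.26
  Sum = 103.81 mg/L·h
Extrapolated tail: C_last / k_e = 3.78 / 0.227 = 16.652
AUC_0→∞ = 103.81 + 16.652 = 120.462 mg/L·h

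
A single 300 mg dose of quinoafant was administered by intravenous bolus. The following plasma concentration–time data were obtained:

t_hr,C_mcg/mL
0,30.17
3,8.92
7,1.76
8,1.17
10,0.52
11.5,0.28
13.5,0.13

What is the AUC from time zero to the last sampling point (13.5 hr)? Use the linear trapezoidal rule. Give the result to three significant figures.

AUC = 84.2 mcg/mL·hr

Trapezoidal AUC_0→13.5:
  [0→3]: (30.17+8.92)/2 × 3 = 58.635
  [3→7]: (8.92+1.76)/2 × 4 = 21.36
  [7→8]: (1.76+1.17)/2 × 1 = 1.465
  [8→10]: (1.17+0.52)/2 × 2 = 1.69
  [10→11.5]: (0.52+0.28)/2 × 1.5 = 0.6
  [11.5→13.5]: (0.28+0.13)/2 × 2 = 0.41
  Sum = 84.16 mcg/mL·hr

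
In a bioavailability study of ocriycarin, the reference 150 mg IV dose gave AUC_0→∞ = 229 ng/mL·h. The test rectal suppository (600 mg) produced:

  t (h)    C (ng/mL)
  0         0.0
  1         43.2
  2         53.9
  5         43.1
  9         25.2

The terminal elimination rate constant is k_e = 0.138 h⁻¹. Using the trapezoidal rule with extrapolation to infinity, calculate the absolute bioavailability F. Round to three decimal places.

Trapezoidal AUC_0→9 (rectal suppository):
  [0→1]: (0.0+43.2)/2 × 1 = 21.6
  [1→2]: (43.2+53.9)/2 × 1 = 48.55
  [2→5]: (53.9+43.1)/2 × 3 = 145.5
  [5→9]: (43.1+25.2)/2 × 4 = 136.6
  Sum = 352.25 ng/mL·h
Tail: C_last/k_e = 25.2/0.138 = 182.609
AUC_0→∞ (rectal suppository) = 352.25 + 182.609 = 534.859 ng/mL·h
F = (AUC_ev/D_ev)/(AUC_iv/D_iv) = (534.859/600)/(229/150) = 0.891432/1.52667 = 0.5839

F = 0.584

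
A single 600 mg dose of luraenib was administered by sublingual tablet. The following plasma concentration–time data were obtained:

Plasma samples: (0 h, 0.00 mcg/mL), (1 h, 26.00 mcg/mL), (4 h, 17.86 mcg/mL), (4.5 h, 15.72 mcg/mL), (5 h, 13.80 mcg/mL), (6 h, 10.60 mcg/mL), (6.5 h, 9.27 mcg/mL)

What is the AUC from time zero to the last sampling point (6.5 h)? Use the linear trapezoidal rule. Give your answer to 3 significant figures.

AUC = 112 mcg/mL·h

Trapezoidal AUC_0→6.5:
  [0→1]: (0.00+26.00)/2 × 1 = 13.0
  [1→4]: (26.00+17.86)/2 × 3 = 65.79
  [4→4.5]: (17.86+15.72)/2 × 0.5 = 8.395
  [4.5→5]: (15.72+13.80)/2 × 0.5 = 7.38
  [5→6]: (13.80+10.60)/2 × 1 = 12.2
  [6→6.5]: (10.60+9.27)/2 × 0.5 = 4.9675
  Sum = 111.7325 mcg/mL·h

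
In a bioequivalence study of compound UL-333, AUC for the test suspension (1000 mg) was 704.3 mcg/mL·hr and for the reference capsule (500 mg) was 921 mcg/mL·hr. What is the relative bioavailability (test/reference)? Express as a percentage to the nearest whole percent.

F_rel = (AUC_test/D_test) / (AUC_ref/D_ref)
      = (704.3/1000) / (921/500)
      = 0.7043 / 1.842 = 0.3824 = 38.24%

F_rel = 38%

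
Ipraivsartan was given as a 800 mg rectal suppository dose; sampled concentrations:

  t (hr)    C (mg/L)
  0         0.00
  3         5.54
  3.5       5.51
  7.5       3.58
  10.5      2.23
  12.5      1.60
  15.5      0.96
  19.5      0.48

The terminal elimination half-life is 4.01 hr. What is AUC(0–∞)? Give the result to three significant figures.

Trapezoidal AUC_0→19.5:
  [0→3]: (0.00+5.54)/2 × 3 = 8.31
  [3→3.5]: (5.54+5.51)/2 × 0.5 = 2.7625
  [3.5→7.5]: (5.51+3.58)/2 × 4 = 18.18
  [7.5→10.5]: (3.58+2.23)/2 × 3 = 8.715
  [10.5→12.5]: (2.23+1.60)/2 × 2 = 3.83
  [12.5→15.5]: (1.60+0.96)/2 × 3 = 3.84
  [15.5→19.5]: (0.96+0.48)/2 × 4 = 2.88
  Sum = 48.5175 mg/L·hr
k_e = ln2 / t½ = 0.693147 / 4.01 = 0.1729 hr^-1
Extrapolated tail: C_last / k_e = 0.48 / 0.1729 = 2.776
AUC_0→∞ = 48.5175 + 2.776 = 51.2935 mg/L·hr

AUC = 51.3 mg/L·hr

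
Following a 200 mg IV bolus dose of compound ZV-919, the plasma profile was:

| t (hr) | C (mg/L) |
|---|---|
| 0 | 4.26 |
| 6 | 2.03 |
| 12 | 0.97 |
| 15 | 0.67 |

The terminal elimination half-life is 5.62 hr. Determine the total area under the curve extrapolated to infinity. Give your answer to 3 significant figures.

AUC = 35.8 mg/L·hr

Trapezoidal AUC_0→15:
  [0→6]: (4.26+2.03)/2 × 6 = 18.87
  [6→12]: (2.03+0.97)/2 × 6 = 9.0
  [12→15]: (0.97+0.67)/2 × 3 = 2.46
  Sum = 30.33 mg/L·hr
k_e = ln2 / t½ = 0.693147 / 5.62 = 0.1233 hr^-1
Extrapolated tail: C_last / k_e = 0.67 / 0.1233 = 5.434
AUC_0→∞ = 30.33 + 5.434 = 35.764 mg/L·hr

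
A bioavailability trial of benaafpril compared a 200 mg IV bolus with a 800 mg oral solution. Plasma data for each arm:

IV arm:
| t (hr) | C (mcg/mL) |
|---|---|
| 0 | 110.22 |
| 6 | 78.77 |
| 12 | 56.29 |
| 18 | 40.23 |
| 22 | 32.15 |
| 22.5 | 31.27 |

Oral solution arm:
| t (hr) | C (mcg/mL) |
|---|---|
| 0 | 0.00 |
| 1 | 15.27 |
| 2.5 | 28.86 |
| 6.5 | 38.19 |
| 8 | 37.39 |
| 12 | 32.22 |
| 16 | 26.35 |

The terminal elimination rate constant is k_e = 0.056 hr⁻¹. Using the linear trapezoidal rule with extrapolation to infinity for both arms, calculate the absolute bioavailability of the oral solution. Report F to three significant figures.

Trapezoidal AUC_0→22.5 (IV):
  [0→6]: (110.22+78.77)/2 × 6 = 566.97
  [6→12]: (78.77+56.29)/2 × 6 = 405.18
  [12→18]: (56.29+40.23)/2 × 6 = 289.56
  [18→22]: (40.23+32.15)/2 × 4 = 144.76
  [22→22.5]: (32.15+31.27)/2 × 0.5 = 15.855
  Sum = 1422.325 mcg/mL·hr
IV tail: 31.27/0.056 = 558.393; AUC_iv,0→∞ = 1422.325 + 558.393 = 1980.718 mcg/mL·hr
Trapezoidal AUC_0→16 (oral solution):
  [0→1]: (0.00+15.27)/2 × 1 = 7.635
  [1→2.5]: (15.27+28.86)/2 × 1.5 = 33.0975
  [2.5→6.5]: (28.86+38.19)/2 × 4 = 134.1
  [6.5→8]: (38.19+37.39)/2 × 1.5 = 56.685
  [8→12]: (37.39+32.22)/2 × 4 = 139.22
  [12→16]: (32.22+26.35)/2 × 4 = 117.14
  Sum = 487.8775 mcg/mL·hr
oral solution tail: 26.35/0.056 = 470.536; AUC_ev,0→∞ = 487.8775 + 470.536 = 958.4135 mcg/mL·hr
F = (AUC_ev/D_ev)/(AUC_iv/D_iv) = (958.4135/800)/(1980.718/200) = 1.19802/9.90359 = 0.1210

F = 0.121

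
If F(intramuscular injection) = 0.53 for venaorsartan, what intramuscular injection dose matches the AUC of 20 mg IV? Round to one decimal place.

For equal systemic exposure: F × D_ev = D_iv
D_ev = D_iv / F = 20 / 0.53 = 37.7358 mg

D_intramuscular = 37.7 mg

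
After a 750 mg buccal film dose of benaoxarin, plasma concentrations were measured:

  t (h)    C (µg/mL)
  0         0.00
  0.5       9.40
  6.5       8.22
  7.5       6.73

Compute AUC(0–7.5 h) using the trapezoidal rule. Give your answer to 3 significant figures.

Trapezoidal AUC_0→7.5:
  [0→0.5]: (0.00+9.40)/2 × 0.5 = 2.35
  [0.5→6.5]: (9.40+8.22)/2 × 6 = 52.86
  [6.5→7.5]: (8.22+6.73)/2 × 1 = 7.475
  Sum = 62.685 µg/mL·h

AUC = 62.7 µg/mL·h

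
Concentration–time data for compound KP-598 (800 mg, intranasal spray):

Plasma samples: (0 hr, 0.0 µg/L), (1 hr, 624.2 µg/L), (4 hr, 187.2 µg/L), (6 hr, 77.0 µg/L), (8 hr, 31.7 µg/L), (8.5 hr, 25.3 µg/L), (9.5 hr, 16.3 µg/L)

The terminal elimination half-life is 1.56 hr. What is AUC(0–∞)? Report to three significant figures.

Trapezoidal AUC_0→9.5:
  [0→1]: (0.0+624.2)/2 × 1 = 312.1
  [1→4]: (624.2+187.2)/2 × 3 = 1217.1
  [4→6]: (187.2+77.0)/2 × 2 = 264.2
  [6→8]: (77.0+31.7)/2 × 2 = 108.7
  [8→8.5]: (31.7+25.3)/2 × 0.5 = 14.25
  [8.5→9.5]: (25.3+16.3)/2 × 1 = 20.8
  Sum = 1937.15 µg/L·hr
k_e = ln2 / t½ = 0.693147 / 1.56 = 0.4443 hr^-1
Extrapolated tail: C_last / k_e = 16.3 / 0.4443 = 36.687
AUC_0→∞ = 1937.15 + 36.687 = 1973.837 µg/L·hr

AUC = 1970 µg/L·hr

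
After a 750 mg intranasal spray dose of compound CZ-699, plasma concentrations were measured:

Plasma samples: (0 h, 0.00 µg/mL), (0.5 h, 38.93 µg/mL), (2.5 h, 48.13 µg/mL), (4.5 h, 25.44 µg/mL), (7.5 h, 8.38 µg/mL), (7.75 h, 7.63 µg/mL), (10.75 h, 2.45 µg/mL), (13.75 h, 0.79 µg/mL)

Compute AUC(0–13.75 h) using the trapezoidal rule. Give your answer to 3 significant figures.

Trapezoidal AUC_0→13.75:
  [0→0.5]: (0.00+38.93)/2 × 0.5 = 9.7325
  [0.5→2.5]: (38.93+48.13)/2 × 2 = 87.06
  [2.5→4.5]: (48.13+25.44)/2 × 2 = 73.57
  [4.5→7.5]: (25.44+8.38)/2 × 3 = 50.73
  [7.5→7.75]: (8.38+7.63)/2 × 0.25 = 2.00125
  [7.75→10.75]: (7.63+2.45)/2 × 3 = 15.12
  [10.75→13.75]: (2.45+0.79)/2 × 3 = 4.86
  Sum = 243.07375 µg/mL·h

AUC = 243 µg/mL·h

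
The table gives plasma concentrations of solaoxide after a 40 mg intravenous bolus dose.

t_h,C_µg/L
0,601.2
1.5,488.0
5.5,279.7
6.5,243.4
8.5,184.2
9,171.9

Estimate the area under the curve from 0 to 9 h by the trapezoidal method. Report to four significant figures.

Trapezoidal AUC_0→9:
  [0→1.5]: (601.2+488.0)/2 × 1.5 = 816.9
  [1.5→5.5]: (488.0+279.7)/2 × 4 = 1535.4
  [5.5→6.5]: (279.7+243.4)/2 × 1 = 261.55
  [6.5→8.5]: (243.4+184.2)/2 × 2 = 427.6
  [8.5→9]: (184.2+171.9)/2 × 0.5 = 89.025
  Sum = 3130.475 µg/L·h

AUC = 3130 µg/L·h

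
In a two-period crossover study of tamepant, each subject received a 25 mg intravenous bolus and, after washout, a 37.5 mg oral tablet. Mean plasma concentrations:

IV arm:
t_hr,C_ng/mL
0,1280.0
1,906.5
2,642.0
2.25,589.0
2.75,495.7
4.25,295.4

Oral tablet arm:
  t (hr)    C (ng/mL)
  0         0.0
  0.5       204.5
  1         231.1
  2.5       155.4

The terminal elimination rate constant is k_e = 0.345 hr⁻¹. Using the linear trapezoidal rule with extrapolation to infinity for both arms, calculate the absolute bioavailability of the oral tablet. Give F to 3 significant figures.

Trapezoidal AUC_0→4.25 (IV):
  [0→1]: (1280.0+906.5)/2 × 1 = 1093.25
  [1→2]: (906.5+642.0)/2 × 1 = 774.25
  [2→2.25]: (642.0+589.0)/2 × 0.25 = 153.875
  [2.25→2.75]: (589.0+495.7)/2 × 0.5 = 271.175
  [2.75→4.25]: (495.7+295.4)/2 × 1.5 = 593.325
  Sum = 2885.875 ng/mL·hr
IV tail: 295.4/0.345 = 856.232; AUC_iv,0→∞ = 2885.875 + 856.232 = 3742.107 ng/mL·hr
Trapezoidal AUC_0→2.5 (oral tablet):
  [0→0.5]: (0.0+204.5)/2 × 0.5 = 51.125
  [0.5→1]: (204.5+231.1)/2 × 0.5 = 108.9
  [1→2.5]: (231.1+155.4)/2 × 1.5 = 289.875
  Sum = 449.9 ng/mL·hr
oral tablet tail: 155.4/0.345 = 450.435; AUC_ev,0→∞ = 449.9 + 450.435 = 900.335 ng/mL·hr
F = (AUC_ev/D_ev)/(AUC_iv/D_iv) = (900.335/37.5)/(3742.107/25) = 24.0089/149.68428 = 0.1604

F = 0.160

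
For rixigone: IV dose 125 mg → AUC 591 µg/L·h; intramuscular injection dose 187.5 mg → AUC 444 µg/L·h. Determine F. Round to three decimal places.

F = (AUC_ev / D_ev) / (AUC_iv / D_iv)
  = (444/187.5) / (591/125)
  = 2.368 / 4.728 = 0.5008

F = 0.501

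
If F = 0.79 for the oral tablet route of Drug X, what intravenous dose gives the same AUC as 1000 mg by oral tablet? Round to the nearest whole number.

D_iv = 790 mg

Systemic exposure from an extravascular dose = F × D_ev, so the equivalent IV dose is F × D_ev.
D_iv = F × D_ev = 0.79 × 1000 = 790 mg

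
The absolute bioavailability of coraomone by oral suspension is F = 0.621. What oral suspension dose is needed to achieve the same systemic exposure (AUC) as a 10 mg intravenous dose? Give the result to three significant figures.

D_oral = 16.1 mg

For equal systemic exposure: F × D_ev = D_iv
D_ev = D_iv / F = 10 / 0.621 = 16.1031 mg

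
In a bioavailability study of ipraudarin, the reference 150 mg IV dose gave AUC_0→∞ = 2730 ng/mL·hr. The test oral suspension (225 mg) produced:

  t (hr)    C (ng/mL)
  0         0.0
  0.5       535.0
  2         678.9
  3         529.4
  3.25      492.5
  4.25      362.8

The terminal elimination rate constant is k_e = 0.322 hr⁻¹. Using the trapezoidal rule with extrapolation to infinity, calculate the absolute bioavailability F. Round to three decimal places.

F = 0.813

Trapezoidal AUC_0→4.25 (oral suspension):
  [0→0.5]: (0.0+535.0)/2 × 0.5 = 133.75
  [0.5→2]: (535.0+678.9)/2 × 1.5 = 910.425
  [2→3]: (678.9+529.4)/2 × 1 = 604.15
  [3→3.25]: (529.4+492.5)/2 × 0.25 = 127.7375
  [3.25→4.25]: (492.5+362.8)/2 × 1 = 427.65
  Sum = 2203.7125 ng/mL·hr
Tail: C_last/k_e = 362.8/0.322 = 1126.708
AUC_0→∞ (oral suspension) = 2203.7125 + 1126.708 = 3330.4205 ng/mL·hr
F = (AUC_ev/D_ev)/(AUC_iv/D_iv) = (3330.4205/225)/(2730/150) = 14.8019/18.2 = 0.8133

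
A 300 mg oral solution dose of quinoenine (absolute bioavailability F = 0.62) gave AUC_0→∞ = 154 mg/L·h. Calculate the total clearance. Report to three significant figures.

CL = 1.21 L/h

CL = F × Dose / AUC_0→∞
   = 0.62 × 300 / 154 = 1.20779 L/h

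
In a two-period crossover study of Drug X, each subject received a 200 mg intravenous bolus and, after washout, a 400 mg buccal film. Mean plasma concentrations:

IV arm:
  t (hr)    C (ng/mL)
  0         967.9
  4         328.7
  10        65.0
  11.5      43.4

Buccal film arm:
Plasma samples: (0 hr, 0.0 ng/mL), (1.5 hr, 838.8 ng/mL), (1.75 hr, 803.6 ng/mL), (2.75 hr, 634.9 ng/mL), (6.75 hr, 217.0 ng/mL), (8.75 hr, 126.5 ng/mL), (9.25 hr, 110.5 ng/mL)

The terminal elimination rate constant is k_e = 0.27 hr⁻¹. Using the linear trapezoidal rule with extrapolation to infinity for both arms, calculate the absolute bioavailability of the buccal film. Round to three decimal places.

Trapezoidal AUC_0→11.5 (IV):
  [0→4]: (967.9+328.7)/2 × 4 = 2593.2
  [4→10]: (328.7+65.0)/2 × 6 = 1181.1
  [10→11.5]: (65.0+43.4)/2 × 1.5 = 81.3
  Sum = 3855.6 ng/mL·hr
IV tail: 43.4/0.27 = 160.741; AUC_iv,0→∞ = 3855.6 + 160.741 = 4016.341 ng/mL·hr
Trapezoidal AUC_0→9.25 (buccal film):
  [0→1.5]: (0.0+838.8)/2 × 1.5 = 629.1
  [1.5→1.75]: (838.8+803.6)/2 × 0.25 = 205.3
  [1.75→2.75]: (803.6+634.9)/2 × 1 = 719.25
  [2.75→6.75]: (634.9+217.0)/2 × 4 = 1703.8
  [6.75→8.75]: (217.0+126.5)/2 × 2 = 343.5
  [8.75→9.25]: (126.5+110.5)/2 × 0.5 = 59.25
  Sum = 3660.2 ng/mL·hr
buccal film tail: 110.5/0.27 = 409.259; AUC_ev,0→∞ = 3660.2 + 409.259 = 4069.459 ng/mL·hr
F = (AUC_ev/D_ev)/(AUC_iv/D_iv) = (4069.459/400)/(4016.341/200) = 10.1736/20.081705 = 0.5066

F = 0.507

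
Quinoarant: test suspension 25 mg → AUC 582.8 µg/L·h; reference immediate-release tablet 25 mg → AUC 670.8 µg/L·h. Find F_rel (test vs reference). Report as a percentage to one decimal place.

F_rel = 86.9%

F_rel = (AUC_test/D_test) / (AUC_ref/D_ref)
      = (582.8/25) / (670.8/25)
      = 23.312 / 26.832 = 0.8688 = 86.88%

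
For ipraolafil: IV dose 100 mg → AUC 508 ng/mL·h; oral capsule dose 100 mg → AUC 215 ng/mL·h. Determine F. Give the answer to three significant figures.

F = 0.423

F = (AUC_ev / D_ev) / (AUC_iv / D_iv)
  = (215/100) / (508/100)
  = 2.15 / 5.08 = 0.4232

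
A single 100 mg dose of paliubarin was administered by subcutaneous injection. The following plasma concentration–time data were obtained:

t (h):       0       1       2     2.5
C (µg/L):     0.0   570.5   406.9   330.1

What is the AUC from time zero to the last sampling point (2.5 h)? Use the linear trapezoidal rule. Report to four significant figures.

Trapezoidal AUC_0→2.5:
  [0→1]: (0.0+570.5)/2 × 1 = 285.25
  [1→2]: (570.5+406.9)/2 × 1 = 488.7
  [2→2.5]: (406.9+330.1)/2 × 0.5 = 184.25
  Sum = 958.2 µg/L·h

AUC = 958.2 µg/L·h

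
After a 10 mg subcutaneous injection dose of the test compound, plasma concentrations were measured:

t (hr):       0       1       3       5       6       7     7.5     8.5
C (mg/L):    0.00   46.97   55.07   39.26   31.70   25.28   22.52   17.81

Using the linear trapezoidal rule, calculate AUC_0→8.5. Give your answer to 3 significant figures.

AUC = 316 mg/L·hr

Trapezoidal AUC_0→8.5:
  [0→1]: (0.00+46.97)/2 × 1 = 23.485
  [1→3]: (46.97+55.07)/2 × 2 = 102.04
  [3→5]: (55.07+39.26)/2 × 2 = 94.33
  [5→6]: (39.26+31.70)/2 × 1 = 35.48
  [6→7]: (31.70+25.28)/2 × 1 = 28.49
  [7→7.5]: (25.28+22.52)/2 × 0.5 = 11.95
  [7.5→8.5]: (22.52+17.81)/2 × 1 = 20.165
  Sum = 315.94 mg/L·hr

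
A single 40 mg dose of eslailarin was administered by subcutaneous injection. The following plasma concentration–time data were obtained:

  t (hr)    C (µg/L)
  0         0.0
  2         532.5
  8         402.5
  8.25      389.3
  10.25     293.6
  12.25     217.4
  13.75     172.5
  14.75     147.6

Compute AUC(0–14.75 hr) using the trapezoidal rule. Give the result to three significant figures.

AUC = 5080 µg/L·hr

Trapezoidal AUC_0→14.75:
  [0→2]: (0.0+532.5)/2 × 2 = 532.5
  [2→8]: (532.5+402.5)/2 × 6 = 2805.0
  [8→8.25]: (402.5+389.3)/2 × 0.25 = 98.975
  [8.25→10.25]: (389.3+293.6)/2 × 2 = 682.9
  [10.25→12.25]: (293.6+217.4)/2 × 2 = 511.0
  [12.25→13.75]: (217.4+172.5)/2 × 1.5 = 292.425
  [13.75→14.75]: (172.5+147.6)/2 × 1 = 160.05
  Sum = 5082.85 µg/L·hr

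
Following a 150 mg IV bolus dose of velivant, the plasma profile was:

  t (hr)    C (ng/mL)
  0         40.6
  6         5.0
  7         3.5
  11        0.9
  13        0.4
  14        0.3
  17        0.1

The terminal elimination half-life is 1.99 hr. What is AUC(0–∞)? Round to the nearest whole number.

AUC = 152 ng/mL·hr

Trapezoidal AUC_0→17:
  [0→6]: (40.6+5.0)/2 × 6 = 136.8
  [6→7]: (5.0+3.5)/2 × 1 = 4.25
  [7→11]: (3.5+0.9)/2 × 4 = 8.8
  [11→13]: (0.9+0.4)/2 × 2 = 1.3
  [13→14]: (0.4+0.3)/2 × 1 = 0.35
  [14→17]: (0.3+0.1)/2 × 3 = 0.6
  Sum = 152.1 ng/mL·hr
k_e = ln2 / t½ = 0.693147 / 1.99 = 0.3483 hr^-1
Extrapolated tail: C_last / k_e = 0.1 / 0.3483 = 0.287
AUC_0→∞ = 152.1 + 0.287 = 152.387 ng/mL·hr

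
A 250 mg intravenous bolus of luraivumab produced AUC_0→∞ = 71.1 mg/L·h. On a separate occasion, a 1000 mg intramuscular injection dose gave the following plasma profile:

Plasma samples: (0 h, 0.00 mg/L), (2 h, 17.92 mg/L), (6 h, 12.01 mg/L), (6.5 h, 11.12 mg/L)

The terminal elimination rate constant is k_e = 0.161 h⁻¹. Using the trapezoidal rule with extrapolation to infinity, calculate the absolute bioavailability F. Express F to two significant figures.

Trapezoidal AUC_0→6.5 (intramuscular injection):
  [0→2]: (0.00+17.92)/2 × 2 = 17.92
  [2→6]: (17.92+12.01)/2 × 4 = 59.86
  [6→6.5]: (12.01+11.12)/2 × 0.5 = 5.7825
  Sum = 83.5625 mg/L·h
Tail: C_last/k_e = 11.12/0.161 = 69.068
AUC_0→∞ (intramuscular injection) = 83.5625 + 69.068 = 152.6305 mg/L·h
F = (AUC_ev/D_ev)/(AUC_iv/D_iv) = (152.6305/1000)/(71.1/250) = 0.1526305/0.2844 = 0.5367

F = 0.54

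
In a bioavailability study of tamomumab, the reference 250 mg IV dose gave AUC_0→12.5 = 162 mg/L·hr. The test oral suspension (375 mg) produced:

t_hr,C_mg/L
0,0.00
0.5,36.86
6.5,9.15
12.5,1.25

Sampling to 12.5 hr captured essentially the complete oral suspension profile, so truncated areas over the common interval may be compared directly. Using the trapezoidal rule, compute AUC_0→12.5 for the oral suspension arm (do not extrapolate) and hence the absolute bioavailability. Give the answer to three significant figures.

F = 0.734

Trapezoidal AUC_0→12.5 (oral suspension):
  [0→0.5]: (0.00+36.86)/2 × 0.5 = 9.215
  [0.5→6.5]: (36.86+9.15)/2 × 6 = 138.03
  [6.5→12.5]: (9.15+1.25)/2 × 6 = 31.2
  Sum = 178.445 mg/L·hr
F = (AUC_ev/D_ev)/(AUC_iv/D_iv) = (178.445/375)/(162/250) = 0.475853/0.648 = 0.7343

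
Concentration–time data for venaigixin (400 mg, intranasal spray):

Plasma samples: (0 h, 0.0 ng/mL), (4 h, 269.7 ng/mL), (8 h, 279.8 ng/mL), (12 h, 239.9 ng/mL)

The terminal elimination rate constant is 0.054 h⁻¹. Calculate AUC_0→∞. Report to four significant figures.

Trapezoidal AUC_0→12:
  [0→4]: (0.0+269.7)/2 × 4 = 539.4
  [4→8]: (269.7+279.8)/2 × 4 = 1099.0
  [8→12]: (279.8+239.9)/2 × 4 = 1039.4
  Sum = 2677.8 ng/mL·h
Extrapolated tail: C_last / k_e = 239.9 / 0.054 = 4442.593
AUC_0→∞ = 2677.8 + 4442.593 = 7120.393 ng/mL·h

AUC = 7120 ng/mL·h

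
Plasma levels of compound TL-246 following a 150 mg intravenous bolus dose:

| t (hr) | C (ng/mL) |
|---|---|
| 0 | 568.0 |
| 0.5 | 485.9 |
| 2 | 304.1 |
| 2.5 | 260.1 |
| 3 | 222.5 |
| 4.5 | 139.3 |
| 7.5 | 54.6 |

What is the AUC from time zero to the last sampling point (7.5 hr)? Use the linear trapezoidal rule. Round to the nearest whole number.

Trapezoidal AUC_0→7.5:
  [0→0.5]: (568.0+485.9)/2 × 0.5 = 263.475
  [0.5→2]: (485.9+304.1)/2 × 1.5 = 592.5
  [2→2.5]: (304.1+260.1)/2 × 0.5 = 141.05
  [2.5→3]: (260.1+222.5)/2 × 0.5 = 120.65
  [3→4.5]: (222.5+139.3)/2 × 1.5 = 271.35
  [4.5→7.5]: (139.3+54.6)/2 × 3 = 290.85
  Sum = 1679.875 ng/mL·hr

AUC = 1680 ng/mL·hr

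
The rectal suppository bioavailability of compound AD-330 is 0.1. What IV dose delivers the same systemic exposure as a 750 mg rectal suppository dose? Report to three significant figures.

Systemic exposure from an extravascular dose = F × D_ev, so the equivalent IV dose is F × D_ev.
D_iv = F × D_ev = 0.1 × 750 = 75 mg

D_iv = 75.0 mg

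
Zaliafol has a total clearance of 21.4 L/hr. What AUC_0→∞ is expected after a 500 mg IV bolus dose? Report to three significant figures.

AUC_0→∞ = Dose_iv / CL
        = 500 / 21.4 = 23.3645 mg/L·hr

AUC = 23.4 mg/L·hr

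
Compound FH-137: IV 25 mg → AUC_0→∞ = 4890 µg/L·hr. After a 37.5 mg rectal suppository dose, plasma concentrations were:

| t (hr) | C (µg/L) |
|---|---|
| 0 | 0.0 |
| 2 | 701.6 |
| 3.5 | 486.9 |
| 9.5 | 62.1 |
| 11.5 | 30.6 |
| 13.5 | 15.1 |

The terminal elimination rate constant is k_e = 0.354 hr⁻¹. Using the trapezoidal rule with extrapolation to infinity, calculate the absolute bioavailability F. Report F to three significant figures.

F = 0.466

Trapezoidal AUC_0→13.5 (rectal suppository):
  [0→2]: (0.0+701.6)/2 × 2 = 701.6
  [2→3.5]: (701.6+486.9)/2 × 1.5 = 891.375
  [3.5→9.5]: (486.9+62.1)/2 × 6 = 1647.0
  [9.5→11.5]: (62.1+30.6)/2 × 2 = 92.7
  [11.5→13.5]: (30.6+15.1)/2 × 2 = 45.7
  Sum = 3378.375 µg/L·hr
Tail: C_last/k_e = 15.1/0.354 = 42.655
AUC_0→∞ (rectal suppository) = 3378.375 + 42.655 = 3421.03 µg/L·hr
F = (AUC_ev/D_ev)/(AUC_iv/D_iv) = (3421.03/37.5)/(4890/25) = 91.2275/195.6 = 0.4664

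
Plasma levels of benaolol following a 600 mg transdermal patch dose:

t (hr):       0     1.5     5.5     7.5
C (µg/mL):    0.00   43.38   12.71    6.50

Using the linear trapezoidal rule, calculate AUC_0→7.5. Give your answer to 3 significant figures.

AUC = 164 µg/mL·hr

Trapezoidal AUC_0→7.5:
  [0→1.5]: (0.00+43.38)/2 × 1.5 = 32.535
  [1.5→5.5]: (43.38+12.71)/2 × 4 = 112.18
  [5.5→7.5]: (12.71+6.50)/2 × 2 = 19.21
  Sum = 163.925 µg/mL·hr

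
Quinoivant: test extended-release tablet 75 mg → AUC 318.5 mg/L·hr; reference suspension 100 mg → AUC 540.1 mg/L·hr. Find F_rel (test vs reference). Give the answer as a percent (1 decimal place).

F_rel = 78.6%

F_rel = (AUC_test/D_test) / (AUC_ref/D_ref)
      = (318.5/75) / (540.1/100)
      = 4.24667 / 5.401 = 0.7863 = 78.63%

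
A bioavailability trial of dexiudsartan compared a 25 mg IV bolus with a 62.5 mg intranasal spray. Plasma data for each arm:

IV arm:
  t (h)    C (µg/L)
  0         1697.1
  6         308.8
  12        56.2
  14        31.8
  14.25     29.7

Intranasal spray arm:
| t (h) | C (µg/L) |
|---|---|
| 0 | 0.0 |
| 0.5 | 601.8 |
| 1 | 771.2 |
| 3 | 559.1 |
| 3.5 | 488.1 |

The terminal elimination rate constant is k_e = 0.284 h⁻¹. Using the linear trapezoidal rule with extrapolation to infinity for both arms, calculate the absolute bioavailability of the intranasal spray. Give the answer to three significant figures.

F = 0.208

Trapezoidal AUC_0→14.25 (IV):
  [0→6]: (1697.1+308.8)/2 × 6 = 6017.7
  [6→12]: (308.8+56.2)/2 × 6 = 1095.0
  [12→14]: (56.2+31.8)/2 × 2 = 88.0
  [14→14.25]: (31.8+29.7)/2 × 0.25 = 7.6875
  Sum = 7208.3875 µg/L·h
IV tail: 29.7/0.284 = 104.577; AUC_iv,0→∞ = 7208.3875 + 104.577 = 7312.9645 µg/L·h
Trapezoidal AUC_0→3.5 (intranasal spray):
  [0→0.5]: (0.0+601.8)/2 × 0.5 = 150.45
  [0.5→1]: (601.8+771.2)/2 × 0.5 = 343.25
  [1→3]: (771.2+559.1)/2 × 2 = 1330.3
  [3→3.5]: (559.1+488.1)/2 × 0.5 = 261.8
  Sum = 2085.8 µg/L·h
intranasal spray tail: 488.1/0.284 = 1718.662; AUC_ev,0→∞ = 2085.8 + 1718.662 = 3804.462 µg/L·h
F = (AUC_ev/D_ev)/(AUC_iv/D_iv) = (3804.462/62.5)/(7312.9645/25) = 60.871392/292.51858 = 0.2081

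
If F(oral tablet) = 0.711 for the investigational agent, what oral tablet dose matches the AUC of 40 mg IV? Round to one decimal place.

D_oral = 56.3 mg

For equal systemic exposure: F × D_ev = D_iv
D_ev = D_iv / F = 40 / 0.711 = 56.2588 mg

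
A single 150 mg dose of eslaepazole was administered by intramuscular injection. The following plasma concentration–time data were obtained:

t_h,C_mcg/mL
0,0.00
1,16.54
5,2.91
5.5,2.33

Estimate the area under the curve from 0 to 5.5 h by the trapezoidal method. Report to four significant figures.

AUC = 48.48 mcg/mL·h

Trapezoidal AUC_0→5.5:
  [0→1]: (0.00+16.54)/2 × 1 = 8.27
  [1→5]: (16.54+2.91)/2 × 4 = 38.9
  [5→5.5]: (2.91+2.33)/2 × 0.5 = 1.31
  Sum = 48.48 mcg/mL·h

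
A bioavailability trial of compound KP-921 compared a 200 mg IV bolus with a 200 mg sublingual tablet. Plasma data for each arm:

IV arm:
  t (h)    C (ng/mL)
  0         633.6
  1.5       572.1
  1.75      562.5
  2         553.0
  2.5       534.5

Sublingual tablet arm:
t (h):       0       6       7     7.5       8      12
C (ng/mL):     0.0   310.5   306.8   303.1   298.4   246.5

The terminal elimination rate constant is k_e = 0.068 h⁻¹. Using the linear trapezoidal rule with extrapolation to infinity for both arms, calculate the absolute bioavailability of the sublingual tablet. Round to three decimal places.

Trapezoidal AUC_0→2.5 (IV):
  [0→1.5]: (633.6+572.1)/2 × 1.5 = 904.275
  [1.5→1.75]: (572.1+562.5)/2 × 0.25 = 141.825
  [1.75→2]: (562.5+553.0)/2 × 0.25 = 139.4375
  [2→2.5]: (553.0+534.5)/2 × 0.5 = 271.875
  Sum = 1457.4125 ng/mL·h
IV tail: 534.5/0.068 = 7860.294; AUC_iv,0→∞ = 1457.4125 + 7860.294 = 9317.7065 ng/mL·h
Trapezoidal AUC_0→12 (sublingual tablet):
  [0→6]: (0.0+310.5)/2 × 6 = 931.5
  [6→7]: (310.5+306.8)/2 × 1 = 308.65
  [7→7.5]: (306.8+303.1)/2 × 0.5 = 152.475
  [7.5→8]: (303.1+298.4)/2 × 0.5 = 150.375
  [8→12]: (298.4+246.5)/2 × 4 = 1089.8
  Sum = 2632.8 ng/mL·h
sublingual tablet tail: 246.5/0.068 = 3625.000; AUC_ev,0→∞ = 2632.8 + 3625.000 = 6257.8 ng/mL·h
F = (AUC_ev/D_ev)/(AUC_iv/D_iv) = (6257.8/200)/(9317.7065/200) = 31.289/46.5885 = 0.6716

F = 0.672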